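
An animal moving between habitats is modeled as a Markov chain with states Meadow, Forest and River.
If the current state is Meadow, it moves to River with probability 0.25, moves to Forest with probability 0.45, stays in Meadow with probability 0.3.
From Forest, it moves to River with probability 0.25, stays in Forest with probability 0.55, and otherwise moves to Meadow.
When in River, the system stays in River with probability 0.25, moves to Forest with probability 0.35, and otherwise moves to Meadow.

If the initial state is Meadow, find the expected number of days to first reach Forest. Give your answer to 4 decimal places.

2.3529

Let t(s) be the expected number of days to first reach Forest from state s, with t(Forest) = 0. Conditioning on the first day:
t(Meadow) = 1 + 0.3·t(Meadow) + 0.25·t(River)
t(River) = 1 + 0.4·t(Meadow) + 0.25·t(River)
Solving: t(Meadow) = 2.3529, t(River) = 2.5882.
Expected days from Meadow to Forest: 2.3529.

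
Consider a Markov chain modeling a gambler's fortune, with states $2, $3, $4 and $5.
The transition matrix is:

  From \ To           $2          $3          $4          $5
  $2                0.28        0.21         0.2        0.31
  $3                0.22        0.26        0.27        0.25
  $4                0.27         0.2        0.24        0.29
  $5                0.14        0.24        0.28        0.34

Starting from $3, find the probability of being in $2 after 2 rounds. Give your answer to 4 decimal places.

0.2267

Propagate the distribution vector 2 rounds from $3.
After 0 rounds: (0.0000, 1.0000, 0.0000, 0.0000)
After 1 round: (0.2200, 0.2600, 0.2700, 0.2500)
After 2 rounds: (0.2267, 0.2278, 0.2490, 0.2965)
P(in $2 after 2 rounds) = 0.2267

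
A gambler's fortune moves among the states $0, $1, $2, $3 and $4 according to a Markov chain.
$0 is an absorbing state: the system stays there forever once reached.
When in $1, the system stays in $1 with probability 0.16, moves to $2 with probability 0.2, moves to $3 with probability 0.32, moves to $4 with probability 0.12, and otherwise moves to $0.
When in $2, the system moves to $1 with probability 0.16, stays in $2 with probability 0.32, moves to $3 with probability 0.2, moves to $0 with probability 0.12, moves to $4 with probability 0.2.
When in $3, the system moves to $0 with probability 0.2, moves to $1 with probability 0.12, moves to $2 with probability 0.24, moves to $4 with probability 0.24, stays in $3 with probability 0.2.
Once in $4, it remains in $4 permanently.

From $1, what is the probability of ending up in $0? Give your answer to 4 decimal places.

Let h(s) be the probability of absorption at $0 starting from transient state s. Then h($0) = 1 and h($4) = 0. By first-step analysis:
h($1) = 0.2·1 + 0.16·h($1) + 0.2·h($2) + 0.32·h($3) + 0.12·0
h($2) = 0.12·1 + 0.16·h($1) + 0.32·h($2) + 0.2·h($3) + 0.2·0
h($3) = 0.2·1 + 0.12·h($1) + 0.24·h($2) + 0.2·h($3) + 0.24·0
Solving: h($1) = 0.5150, h($2) = 0.4320, h($3) = 0.4569.
Starting from $1, the probability is 0.5150.

0.5150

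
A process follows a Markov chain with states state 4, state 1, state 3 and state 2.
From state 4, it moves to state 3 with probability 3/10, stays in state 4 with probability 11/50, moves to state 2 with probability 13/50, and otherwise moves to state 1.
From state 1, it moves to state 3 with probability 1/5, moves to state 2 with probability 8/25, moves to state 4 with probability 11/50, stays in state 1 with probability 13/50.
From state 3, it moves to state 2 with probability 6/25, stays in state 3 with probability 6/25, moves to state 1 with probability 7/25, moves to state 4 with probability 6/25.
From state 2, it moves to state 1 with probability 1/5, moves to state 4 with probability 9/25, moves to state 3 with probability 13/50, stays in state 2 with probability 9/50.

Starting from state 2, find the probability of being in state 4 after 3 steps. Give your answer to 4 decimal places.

0.2605

Propagate the distribution vector 3 steps from state 2.
After 0 steps: (0.0000, 0.0000, 0.0000, 1.0000)
After 1 step: (0.3600, 0.2000, 0.2600, 0.1800)
After 2 steps: (0.2504, 0.2400, 0.2572, 0.2524)
After 3 steps: (0.2605, 0.2400, 0.2505, 0.2491)
P(in state 4 after 3 steps) = 0.2605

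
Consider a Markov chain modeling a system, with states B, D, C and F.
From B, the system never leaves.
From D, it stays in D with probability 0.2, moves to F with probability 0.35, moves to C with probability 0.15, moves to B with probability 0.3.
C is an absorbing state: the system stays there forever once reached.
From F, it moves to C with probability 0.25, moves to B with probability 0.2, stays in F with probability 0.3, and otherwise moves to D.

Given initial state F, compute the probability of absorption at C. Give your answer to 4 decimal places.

Let h(s) be the probability of absorption at C starting from transient state s. Then h(C) = 1 and h(B) = 0. By first-step analysis:
h(D) = 0.3·0 + 0.2·h(D) + 0.15·1 + 0.35·h(F)
h(F) = 0.2·0 + 0.25·h(D) + 0.25·1 + 0.3·h(F)
Solving: h(D) = 0.4074, h(F) = 0.5026.
Starting from F, the probability is 0.5026.

0.5026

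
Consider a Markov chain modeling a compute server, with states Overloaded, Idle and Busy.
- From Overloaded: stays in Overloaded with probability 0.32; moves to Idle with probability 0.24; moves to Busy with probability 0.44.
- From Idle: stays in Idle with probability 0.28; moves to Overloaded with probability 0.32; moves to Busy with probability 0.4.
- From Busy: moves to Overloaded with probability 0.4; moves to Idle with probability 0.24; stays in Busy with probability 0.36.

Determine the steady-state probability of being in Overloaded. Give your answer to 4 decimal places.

0.3519

Let the stationary distribution be π with π = πP and π_1 + π_2 + π_3 = 1.
π_1 = 0.32·π_1 + 0.32·π_2 + 0.4·π_3
π_2 = 0.24·π_1 + 0.28·π_2 + 0.24·π_3
Solving with the normalization constraint gives π = (0.3519, 0.2500, 0.3981).
So the stationary probability of Overloaded is 0.3519.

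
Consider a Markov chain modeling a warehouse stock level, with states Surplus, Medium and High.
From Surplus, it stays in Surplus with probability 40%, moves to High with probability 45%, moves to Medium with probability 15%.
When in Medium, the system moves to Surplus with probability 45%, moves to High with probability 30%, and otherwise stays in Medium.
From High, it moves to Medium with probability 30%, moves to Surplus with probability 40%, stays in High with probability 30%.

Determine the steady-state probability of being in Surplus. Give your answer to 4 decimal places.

0.4113

Let the stationary distribution be π with π = πP and π_1 + π_2 + π_3 = 1.
π_1 = 0.4·π_1 + 0.45·π_2 + 0.4·π_3
π_2 = 0.15·π_1 + 0.25·π_2 + 0.3·π_3
Solving with the normalization constraint gives π = (0.4113, 0.2270, 0.3617).
So the stationary probability of Surplus is 0.4113.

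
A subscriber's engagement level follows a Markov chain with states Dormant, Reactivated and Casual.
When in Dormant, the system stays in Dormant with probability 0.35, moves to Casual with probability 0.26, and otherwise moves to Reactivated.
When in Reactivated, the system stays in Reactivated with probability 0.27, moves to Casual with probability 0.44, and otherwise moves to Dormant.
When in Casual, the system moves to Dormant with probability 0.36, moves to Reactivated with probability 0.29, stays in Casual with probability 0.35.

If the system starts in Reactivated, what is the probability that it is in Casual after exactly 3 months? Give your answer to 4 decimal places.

Propagate the distribution vector 3 months from Reactivated.
After 0 months: (0.0000, 1.0000, 0.0000)
After 1 month: (0.2900, 0.2700, 0.4400)
After 2 months: (0.3382, 0.3136, 0.3482)
After 3 months: (0.3347, 0.3175, 0.3478)
P(in Casual after 3 months) = 0.3478

0.3478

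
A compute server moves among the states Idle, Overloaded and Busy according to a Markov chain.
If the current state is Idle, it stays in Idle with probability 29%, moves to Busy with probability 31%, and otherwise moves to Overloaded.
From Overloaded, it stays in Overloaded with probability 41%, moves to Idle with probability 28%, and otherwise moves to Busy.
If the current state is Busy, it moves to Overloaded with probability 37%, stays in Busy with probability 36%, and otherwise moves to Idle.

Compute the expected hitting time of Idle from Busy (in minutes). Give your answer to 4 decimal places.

3.6516

Let t(s) be the expected number of minutes to first reach Idle from state s, with t(Idle) = 0. Conditioning on the first minute:
t(Overloaded) = 1 + 0.41·t(Overloaded) + 0.31·t(Busy)
t(Busy) = 1 + 0.37·t(Overloaded) + 0.36·t(Busy)
Solving: t(Overloaded) = 3.6135, t(Busy) = 3.6516.
Expected minutes from Busy to Idle: 3.6516.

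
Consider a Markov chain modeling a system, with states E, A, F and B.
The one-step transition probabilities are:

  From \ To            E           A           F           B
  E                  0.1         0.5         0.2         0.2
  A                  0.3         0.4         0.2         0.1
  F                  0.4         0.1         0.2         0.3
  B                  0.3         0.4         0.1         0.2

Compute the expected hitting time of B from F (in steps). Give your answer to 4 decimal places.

Let t(s) be the expected number of steps to first reach B from state s, with t(B) = 0. Conditioning on the first step:
t(E) = 1 + 0.1·t(E) + 0.5·t(A) + 0.2·t(F)
t(A) = 1 + 0.3·t(E) + 0.4·t(A) + 0.2·t(F)
t(F) = 1 + 0.4·t(E) + 0.1·t(A) + 0.2·t(F)
Solving: t(E) = 5.5000, t(A) = 6.0000, t(F) = 4.7500.
Expected steps from F to B: 4.7500.

4.7500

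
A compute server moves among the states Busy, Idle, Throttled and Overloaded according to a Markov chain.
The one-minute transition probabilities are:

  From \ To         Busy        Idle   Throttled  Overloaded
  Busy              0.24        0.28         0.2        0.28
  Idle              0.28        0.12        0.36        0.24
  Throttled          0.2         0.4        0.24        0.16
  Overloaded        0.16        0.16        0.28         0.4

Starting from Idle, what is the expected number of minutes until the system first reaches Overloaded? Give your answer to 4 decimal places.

Let t(s) be the expected number of minutes to first reach Overloaded from state s, with t(Overloaded) = 0. Conditioning on the first minute:
t(Busy) = 1 + 0.24·t(Busy) + 0.28·t(Idle) + 0.2·t(Throttled)
t(Idle) = 1 + 0.28·t(Busy) + 0.12·t(Idle) + 0.36·t(Throttled)
t(Throttled) = 1 + 0.2·t(Busy) + 0.4·t(Idle) + 0.24·t(Throttled)
Solving: t(Busy) = 4.1850, t(Idle) = 4.4053, t(Throttled) = 4.7357.
Expected minutes from Idle to Overloaded: 4.4053.

4.4053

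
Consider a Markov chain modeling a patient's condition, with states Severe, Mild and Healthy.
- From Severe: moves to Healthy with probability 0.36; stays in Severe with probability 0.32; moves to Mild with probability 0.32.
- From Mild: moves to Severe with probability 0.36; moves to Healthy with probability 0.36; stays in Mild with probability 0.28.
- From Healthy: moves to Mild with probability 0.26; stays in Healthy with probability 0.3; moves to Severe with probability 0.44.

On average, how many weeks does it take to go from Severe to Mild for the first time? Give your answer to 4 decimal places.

3.3375

Let t(s) be the expected number of weeks to first reach Mild from state s, with t(Mild) = 0. Conditioning on the first week:
t(Severe) = 1 + 0.32·t(Severe) + 0.36·t(Healthy)
t(Healthy) = 1 + 0.44·t(Severe) + 0.3·t(Healthy)
Solving: t(Severe) = 3.3375, t(Healthy) = 3.5264.
Expected weeks from Severe to Mild: 3.3375.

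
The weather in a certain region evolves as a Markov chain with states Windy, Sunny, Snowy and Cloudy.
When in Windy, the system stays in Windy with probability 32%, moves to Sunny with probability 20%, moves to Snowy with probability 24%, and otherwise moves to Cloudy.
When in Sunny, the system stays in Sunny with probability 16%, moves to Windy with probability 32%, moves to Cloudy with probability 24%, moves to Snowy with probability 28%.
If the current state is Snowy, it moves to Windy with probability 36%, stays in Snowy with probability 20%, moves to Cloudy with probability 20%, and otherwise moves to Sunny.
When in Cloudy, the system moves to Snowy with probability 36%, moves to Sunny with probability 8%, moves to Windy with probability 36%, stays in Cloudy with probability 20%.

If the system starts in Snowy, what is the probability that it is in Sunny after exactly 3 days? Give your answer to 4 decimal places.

0.1768

Propagate the distribution vector 3 days from Snowy.
After 0 days: (0.0000, 0.0000, 1.0000, 0.0000)
After 1 day: (0.3600, 0.2400, 0.2000, 0.2000)
After 2 days: (0.3360, 0.1744, 0.2656, 0.2240)
After 3 days: (0.3396, 0.1768, 0.2632, 0.2204)
P(in Sunny after 3 days) = 0.1768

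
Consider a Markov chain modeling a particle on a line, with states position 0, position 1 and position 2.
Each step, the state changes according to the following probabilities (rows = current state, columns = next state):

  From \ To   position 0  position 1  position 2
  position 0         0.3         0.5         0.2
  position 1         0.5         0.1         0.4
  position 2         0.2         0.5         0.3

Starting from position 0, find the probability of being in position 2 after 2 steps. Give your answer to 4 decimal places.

0.3200

Sum over the intermediate state after 1 step:
P = P(position 0→position 0)·P(position 0→position 2) + P(position 0→position 1)·P(position 1→position 2) + P(position 0→position 2)·P(position 2→position 2)
  = 0.3×0.2 + 0.5×0.4 + 0.2×0.3
  = 0.0600 + 0.2000 + 0.0600 = 0.3200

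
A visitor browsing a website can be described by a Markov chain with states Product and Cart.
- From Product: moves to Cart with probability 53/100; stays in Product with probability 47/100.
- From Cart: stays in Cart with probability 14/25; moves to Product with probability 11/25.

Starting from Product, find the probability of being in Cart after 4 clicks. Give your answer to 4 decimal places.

0.5464

Propagate the distribution vector 4 clicks from Product.
After 0 clicks: (1.0000, 0.0000)
After 1 click: (0.4700, 0.5300)
After 2 clicks: (0.4541, 0.5459)
After 3 clicks: (0.4536, 0.5464)
After 4 clicks: (0.4536, 0.5464)
P(in Cart after 4 clicks) = 0.5464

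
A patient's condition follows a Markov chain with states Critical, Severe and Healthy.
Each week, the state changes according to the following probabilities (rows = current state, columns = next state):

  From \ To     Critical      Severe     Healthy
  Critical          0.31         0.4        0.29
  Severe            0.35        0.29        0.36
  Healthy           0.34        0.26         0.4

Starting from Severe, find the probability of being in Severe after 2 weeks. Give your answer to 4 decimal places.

Sum over the intermediate state after 1 week:
P = P(Severe→Critical)·P(Critical→Severe) + P(Severe→Severe)·P(Severe→Severe) + P(Severe→Healthy)·P(Healthy→Severe)
  = 0.35×0.4 + 0.29×0.29 + 0.36×0.26
  = 0.1400 + 0.0841 + 0.0936 = 0.3177

0.3177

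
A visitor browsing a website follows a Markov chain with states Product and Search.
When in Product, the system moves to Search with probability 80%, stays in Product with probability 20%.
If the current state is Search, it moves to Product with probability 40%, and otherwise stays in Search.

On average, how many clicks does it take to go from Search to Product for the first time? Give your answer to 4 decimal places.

Let t(s) be the expected number of clicks to first reach Product from state s, with t(Product) = 0. Conditioning on the first click:
t(Search) = 1 + 0.6·t(Search)
Solving: t(Search) = 2.5000.
Expected clicks from Search to Product: 2.5000.

2.5000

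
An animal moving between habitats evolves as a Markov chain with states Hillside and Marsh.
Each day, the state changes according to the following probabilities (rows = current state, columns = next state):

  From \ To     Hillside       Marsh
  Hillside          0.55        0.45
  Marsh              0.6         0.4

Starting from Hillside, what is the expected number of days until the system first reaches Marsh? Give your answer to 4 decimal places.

2.2222

Let t(s) be the expected number of days to first reach Marsh from state s, with t(Marsh) = 0. Conditioning on the first day:
t(Hillside) = 1 + 0.55·t(Hillside)
Solving: t(Hillside) = 2.2222.
Expected days from Hillside to Marsh: 2.2222.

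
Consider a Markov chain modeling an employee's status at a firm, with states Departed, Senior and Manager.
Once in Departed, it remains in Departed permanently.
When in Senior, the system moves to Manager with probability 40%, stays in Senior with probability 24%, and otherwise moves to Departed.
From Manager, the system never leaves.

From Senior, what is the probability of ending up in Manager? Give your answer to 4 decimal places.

Let h(s) be the probability of absorption at Manager starting from transient state s. Then h(Manager) = 1 and h(Departed) = 0. By first-step analysis:
h(Senior) = 0.36·0 + 0.24·h(Senior) + 0.4·1
Solving: h(Senior) = 0.5263.
Starting from Senior, the probability is 0.5263.

0.5263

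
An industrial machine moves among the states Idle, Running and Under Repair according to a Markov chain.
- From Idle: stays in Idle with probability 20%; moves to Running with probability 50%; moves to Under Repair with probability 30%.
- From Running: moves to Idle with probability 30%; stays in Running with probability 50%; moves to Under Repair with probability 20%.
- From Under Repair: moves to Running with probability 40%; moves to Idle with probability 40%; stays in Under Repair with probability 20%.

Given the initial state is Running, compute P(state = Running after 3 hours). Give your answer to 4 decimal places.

Propagate the distribution vector 3 hours from Running.
After 0 hours: (0.0000, 1.0000, 0.0000)
After 1 hour: (0.3000, 0.5000, 0.2000)
After 2 hours: (0.2900, 0.4800, 0.2300)
After 3 hours: (0.2940, 0.4770, 0.2290)
P(in Running after 3 hours) = 0.4770

0.4770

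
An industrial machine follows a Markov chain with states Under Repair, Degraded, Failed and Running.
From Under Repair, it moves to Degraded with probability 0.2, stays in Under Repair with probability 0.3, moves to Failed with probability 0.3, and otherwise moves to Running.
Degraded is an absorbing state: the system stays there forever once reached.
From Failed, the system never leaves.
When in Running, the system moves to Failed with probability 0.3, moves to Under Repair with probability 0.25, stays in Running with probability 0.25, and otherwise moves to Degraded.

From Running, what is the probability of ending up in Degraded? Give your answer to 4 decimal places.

Let h(s) be the probability of absorption at Degraded starting from transient state s. Then h(Degraded) = 1 and h(Failed) = 0. By first-step analysis:
h(Under Repair) = 0.3·h(Under Repair) + 0.2·1 + 0.3·0 + 0.2·h(Running)
h(Running) = 0.25·h(Under Repair) + 0.2·1 + 0.3·0 + 0.25·h(Running)
Solving: h(Under Repair) = 0.4000, h(Running) = 0.4000.
Starting from Running, the probability is 0.4000.

0.4000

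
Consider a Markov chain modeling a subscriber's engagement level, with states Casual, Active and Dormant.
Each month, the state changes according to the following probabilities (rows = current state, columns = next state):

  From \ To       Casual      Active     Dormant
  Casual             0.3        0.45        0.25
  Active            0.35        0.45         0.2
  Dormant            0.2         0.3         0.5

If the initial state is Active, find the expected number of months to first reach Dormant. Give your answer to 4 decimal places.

4.6154

Let t(s) be the expected number of months to first reach Dormant from state s, with t(Dormant) = 0. Conditioning on the first month:
t(Casual) = 1 + 0.3·t(Casual) + 0.45·t(Active)
t(Active) = 1 + 0.35·t(Casual) + 0.45·t(Active)
Solving: t(Casual) = 4.3956, t(Active) = 4.6154.
Expected months from Active to Dormant: 4.6154.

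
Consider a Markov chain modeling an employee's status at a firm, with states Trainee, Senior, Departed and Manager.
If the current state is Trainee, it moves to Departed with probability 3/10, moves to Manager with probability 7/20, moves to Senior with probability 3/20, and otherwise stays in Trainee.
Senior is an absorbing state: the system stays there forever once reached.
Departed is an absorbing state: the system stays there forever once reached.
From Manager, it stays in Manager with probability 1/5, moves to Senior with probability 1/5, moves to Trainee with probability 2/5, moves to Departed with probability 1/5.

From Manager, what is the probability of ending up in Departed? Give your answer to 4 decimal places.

Let h(s) be the probability of absorption at Departed starting from transient state s. Then h(Departed) = 1 and h(Senior) = 0. By first-step analysis:
h(Trainee) = 0.2·h(Trainee) + 0.15·0 + 0.3·1 + 0.35·h(Manager)
h(Manager) = 0.4·h(Trainee) + 0.2·0 + 0.2·1 + 0.2·h(Manager)
Solving: h(Trainee) = 0.6200, h(Manager) = 0.5600.
Starting from Manager, the probability is 0.5600.

0.5600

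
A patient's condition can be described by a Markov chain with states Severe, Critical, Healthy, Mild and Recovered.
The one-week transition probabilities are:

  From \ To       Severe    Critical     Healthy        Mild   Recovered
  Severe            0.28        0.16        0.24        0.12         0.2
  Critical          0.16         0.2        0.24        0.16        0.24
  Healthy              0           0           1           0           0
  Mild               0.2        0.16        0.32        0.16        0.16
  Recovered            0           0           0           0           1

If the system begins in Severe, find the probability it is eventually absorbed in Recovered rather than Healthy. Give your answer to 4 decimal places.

0.4456

Let h(s) be the probability of absorption at Recovered starting from transient state s. Then h(Recovered) = 1 and h(Healthy) = 0. By first-step analysis:
h(Severe) = 0.28·h(Severe) + 0.16·h(Critical) + 0.24·0 + 0.12·h(Mild) + 0.2·1
h(Critical) = 0.16·h(Severe) + 0.2·h(Critical) + 0.24·0 + 0.16·h(Mild) + 0.24·1
h(Mild) = 0.2·h(Severe) + 0.16·h(Critical) + 0.32·0 + 0.16·h(Mild) + 0.16·1
Solving: h(Severe) = 0.4456, h(Critical) = 0.4662, h(Mild) = 0.3854.
Starting from Severe, the probability is 0.4456.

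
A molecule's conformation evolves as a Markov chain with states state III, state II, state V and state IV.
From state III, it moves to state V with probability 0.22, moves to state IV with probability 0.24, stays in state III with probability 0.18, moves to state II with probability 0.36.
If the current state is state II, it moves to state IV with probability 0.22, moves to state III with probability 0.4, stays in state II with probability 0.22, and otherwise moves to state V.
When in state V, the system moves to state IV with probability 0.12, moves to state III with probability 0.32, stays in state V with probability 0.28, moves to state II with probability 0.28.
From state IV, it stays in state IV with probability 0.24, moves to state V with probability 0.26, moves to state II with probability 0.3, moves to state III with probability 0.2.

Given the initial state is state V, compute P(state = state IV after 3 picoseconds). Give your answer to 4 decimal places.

0.2072

Propagate the distribution vector 3 picoseconds from state V.
After 0 picoseconds: (0.0000, 0.0000, 1.0000, 0.0000)
After 1 picosecond: (0.3200, 0.2800, 0.2800, 0.1200)
After 2 picoseconds: (0.2832, 0.2912, 0.2248, 0.2008)
After 3 picoseconds: (0.2796, 0.2892, 0.2240, 0.2072)
P(in state IV after 3 picoseconds) = 0.2072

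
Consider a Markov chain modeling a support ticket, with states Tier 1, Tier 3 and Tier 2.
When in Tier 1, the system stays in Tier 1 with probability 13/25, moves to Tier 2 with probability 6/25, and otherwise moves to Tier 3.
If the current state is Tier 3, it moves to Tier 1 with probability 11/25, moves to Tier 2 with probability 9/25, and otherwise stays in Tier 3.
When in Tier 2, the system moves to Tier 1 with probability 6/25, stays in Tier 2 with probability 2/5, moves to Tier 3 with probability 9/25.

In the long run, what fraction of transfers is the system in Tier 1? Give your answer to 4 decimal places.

0.4078

Let the stationary distribution be π with π = πP and π_1 + π_2 + π_3 = 1.
π_1 = 0.52·π_1 + 0.44·π_2 + 0.24·π_3
π_2 = 0.24·π_1 + 0.2·π_2 + 0.36·π_3
Solving with the normalization constraint gives π = (0.4078, 0.2682, 0.3240).
So the stationary probability of Tier 1 is 0.4078.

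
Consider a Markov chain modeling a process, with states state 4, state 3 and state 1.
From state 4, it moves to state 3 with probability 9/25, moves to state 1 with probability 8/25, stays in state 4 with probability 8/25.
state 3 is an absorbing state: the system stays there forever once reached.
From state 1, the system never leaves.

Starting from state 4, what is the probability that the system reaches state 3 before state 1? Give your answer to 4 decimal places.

0.5294

Let h(s) be the probability of absorption at state 3 starting from transient state s. Then h(state 3) = 1 and h(state 1) = 0. By first-step analysis:
h(state 4) = 0.32·h(state 4) + 0.36·1 + 0.32·0
Solving: h(state 4) = 0.5294.
Starting from state 4, the probability is 0.5294.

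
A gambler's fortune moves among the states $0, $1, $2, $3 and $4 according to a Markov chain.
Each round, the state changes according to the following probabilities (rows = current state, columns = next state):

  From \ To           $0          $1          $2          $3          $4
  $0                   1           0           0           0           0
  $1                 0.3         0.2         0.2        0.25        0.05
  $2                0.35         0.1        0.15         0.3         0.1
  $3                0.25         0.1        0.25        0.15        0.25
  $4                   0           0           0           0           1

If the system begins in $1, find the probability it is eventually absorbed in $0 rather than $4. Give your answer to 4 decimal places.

Let h(s) be the probability of absorption at $0 starting from transient state s. Then h($0) = 1 and h($4) = 0. By first-step analysis:
h($1) = 0.3·1 + 0.2·h($1) + 0.2·h($2) + 0.25·h($3) + 0.05·0
h($2) = 0.35·1 + 0.1·h($1) + 0.15·h($2) + 0.3·h($3) + 0.1·0
h($3) = 0.25·1 + 0.1·h($1) + 0.25·h($2) + 0.15·h($3) + 0.25·0
Solving: h($1) = 0.7353, h($2) = 0.7059, h($3) = 0.5882.
Starting from $1, the probability is 0.7353.

0.7353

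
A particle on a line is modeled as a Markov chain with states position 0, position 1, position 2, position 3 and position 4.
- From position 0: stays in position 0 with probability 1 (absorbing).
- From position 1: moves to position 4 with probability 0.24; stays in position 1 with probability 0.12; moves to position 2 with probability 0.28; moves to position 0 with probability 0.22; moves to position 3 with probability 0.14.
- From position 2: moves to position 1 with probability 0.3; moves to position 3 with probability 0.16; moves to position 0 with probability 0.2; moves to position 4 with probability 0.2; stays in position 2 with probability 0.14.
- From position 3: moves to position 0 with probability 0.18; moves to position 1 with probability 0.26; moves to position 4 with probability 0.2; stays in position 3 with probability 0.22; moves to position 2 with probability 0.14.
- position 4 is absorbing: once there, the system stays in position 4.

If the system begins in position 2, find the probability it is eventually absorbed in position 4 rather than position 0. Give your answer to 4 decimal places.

Let h(s) be the probability of absorption at position 4 starting from transient state s. Then h(position 4) = 1 and h(position 0) = 0. By first-step analysis:
h(position 1) = 0.22·0 + 0.12·h(position 1) + 0.28·h(position 2) + 0.14·h(position 3) + 0.24·1
h(position 2) = 0.2·0 + 0.3·h(position 1) + 0.14·h(position 2) + 0.16·h(position 3) + 0.2·1
h(position 3) = 0.18·0 + 0.26·h(position 1) + 0.14·h(position 2) + 0.22·h(position 3) + 0.2·1
Solving: h(position 1) = 0.5178, h(position 2) = 0.5100, h(position 3) = 0.5206.
Starting from position 2, the probability is 0.5100.

0.5100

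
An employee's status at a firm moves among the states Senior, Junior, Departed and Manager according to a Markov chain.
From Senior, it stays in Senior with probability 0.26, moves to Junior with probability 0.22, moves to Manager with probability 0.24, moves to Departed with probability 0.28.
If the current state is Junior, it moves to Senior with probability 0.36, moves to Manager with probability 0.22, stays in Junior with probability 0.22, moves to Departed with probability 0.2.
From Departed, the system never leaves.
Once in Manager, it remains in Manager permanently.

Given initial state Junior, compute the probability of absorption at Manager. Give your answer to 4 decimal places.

Let h(s) be the probability of absorption at Manager starting from transient state s. Then h(Manager) = 1 and h(Departed) = 0. By first-step analysis:
h(Senior) = 0.26·h(Senior) + 0.22·h(Junior) + 0.28·0 + 0.24·1
h(Junior) = 0.36·h(Senior) + 0.22·h(Junior) + 0.2·0 + 0.22·1
Solving: h(Senior) = 0.4731, h(Junior) = 0.5004.
Starting from Junior, the probability is 0.5004.

0.5004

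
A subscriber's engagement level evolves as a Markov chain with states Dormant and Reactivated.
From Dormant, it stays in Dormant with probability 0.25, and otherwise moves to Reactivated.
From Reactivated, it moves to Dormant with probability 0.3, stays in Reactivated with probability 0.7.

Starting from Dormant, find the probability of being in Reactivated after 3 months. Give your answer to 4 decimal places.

0.7144

Propagate the distribution vector 3 months from Dormant.
After 0 months: (1.0000, 0.0000)
After 1 month: (0.2500, 0.7500)
After 2 months: (0.2875, 0.7125)
After 3 months: (0.2856, 0.7144)
P(in Reactivated after 3 months) = 0.7144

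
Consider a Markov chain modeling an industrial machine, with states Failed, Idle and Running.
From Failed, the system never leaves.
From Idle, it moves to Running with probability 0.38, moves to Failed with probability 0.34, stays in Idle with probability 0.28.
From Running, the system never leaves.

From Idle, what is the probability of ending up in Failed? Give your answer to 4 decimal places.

0.4722

Let h(s) be the probability of absorption at Failed starting from transient state s. Then h(Failed) = 1 and h(Running) = 0. By first-step analysis:
h(Idle) = 0.34·1 + 0.28·h(Idle) + 0.38·0
Solving: h(Idle) = 0.4722.
Starting from Idle, the probability is 0.4722.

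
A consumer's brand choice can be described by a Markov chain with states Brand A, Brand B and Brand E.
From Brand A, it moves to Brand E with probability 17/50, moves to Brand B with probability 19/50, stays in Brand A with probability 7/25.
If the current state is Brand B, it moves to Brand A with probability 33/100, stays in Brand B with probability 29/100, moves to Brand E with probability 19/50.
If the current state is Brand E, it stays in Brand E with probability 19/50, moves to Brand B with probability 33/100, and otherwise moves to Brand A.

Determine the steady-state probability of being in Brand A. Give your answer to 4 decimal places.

Let the stationary distribution be π with π = πP and π_1 + π_2 + π_3 = 1.
π_1 = 0.28·π_1 + 0.33·π_2 + 0.29·π_3
π_2 = 0.38·π_1 + 0.29·π_2 + 0.33·π_3
Solving with the normalization constraint gives π = (0.3003, 0.3317, 0.3680).
So the stationary probability of Brand A is 0.3003.

0.3003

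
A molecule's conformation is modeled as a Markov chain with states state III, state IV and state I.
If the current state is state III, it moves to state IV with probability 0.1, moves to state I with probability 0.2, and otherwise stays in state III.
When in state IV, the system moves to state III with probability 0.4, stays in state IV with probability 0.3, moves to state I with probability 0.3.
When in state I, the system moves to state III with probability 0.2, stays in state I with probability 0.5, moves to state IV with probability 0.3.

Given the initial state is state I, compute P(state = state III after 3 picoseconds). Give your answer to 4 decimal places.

0.4320

Propagate the distribution vector 3 picoseconds from state I.
After 0 picoseconds: (0.0000, 0.0000, 1.0000)
After 1 picosecond: (0.2000, 0.3000, 0.5000)
After 2 picoseconds: (0.3600, 0.2600, 0.3800)
After 3 picoseconds: (0.4320, 0.2280, 0.3400)
P(in state III after 3 picoseconds) = 0.4320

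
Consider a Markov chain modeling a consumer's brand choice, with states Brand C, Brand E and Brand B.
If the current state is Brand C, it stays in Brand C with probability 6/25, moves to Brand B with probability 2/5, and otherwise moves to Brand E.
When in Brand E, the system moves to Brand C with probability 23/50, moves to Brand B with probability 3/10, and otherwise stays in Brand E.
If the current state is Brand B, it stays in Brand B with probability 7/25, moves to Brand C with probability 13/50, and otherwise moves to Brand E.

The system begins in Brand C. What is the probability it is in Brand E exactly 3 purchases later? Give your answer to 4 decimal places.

0.3488

Propagate the distribution vector 3 purchases from Brand C.
After 0 purchases: (1.0000, 0.0000, 0.0000)
After 1 purchase: (0.2400, 0.3600, 0.4000)
After 2 purchases: (0.3272, 0.3568, 0.3160)
After 3 purchases: (0.3248, 0.3488, 0.3264)
P(in Brand E after 3 purchases) = 0.3488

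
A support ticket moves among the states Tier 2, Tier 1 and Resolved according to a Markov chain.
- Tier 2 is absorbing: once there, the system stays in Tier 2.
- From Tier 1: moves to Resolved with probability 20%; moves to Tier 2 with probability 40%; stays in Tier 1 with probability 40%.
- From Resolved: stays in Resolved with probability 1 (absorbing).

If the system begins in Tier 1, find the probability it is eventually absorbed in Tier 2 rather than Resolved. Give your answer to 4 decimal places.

Let h(s) be the probability of absorption at Tier 2 starting from transient state s. Then h(Tier 2) = 1 and h(Resolved) = 0. By first-step analysis:
h(Tier 1) = 0.4·1 + 0.4·h(Tier 1) + 0.2·0
Solving: h(Tier 1) = 0.6667.
Starting from Tier 1, the probability is 0.6667.

0.6667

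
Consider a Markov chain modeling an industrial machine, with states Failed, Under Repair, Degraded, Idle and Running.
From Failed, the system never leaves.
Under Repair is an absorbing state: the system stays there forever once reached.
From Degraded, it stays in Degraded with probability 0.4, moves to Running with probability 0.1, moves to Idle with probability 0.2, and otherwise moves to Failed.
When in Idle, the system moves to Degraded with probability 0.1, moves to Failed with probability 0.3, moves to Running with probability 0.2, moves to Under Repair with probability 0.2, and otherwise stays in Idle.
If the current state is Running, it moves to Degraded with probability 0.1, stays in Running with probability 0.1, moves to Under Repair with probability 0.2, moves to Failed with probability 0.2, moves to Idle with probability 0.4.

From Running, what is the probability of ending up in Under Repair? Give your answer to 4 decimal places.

Let h(s) be the probability of absorption at Under Repair starting from transient state s. Then h(Under Repair) = 1 and h(Failed) = 0. By first-step analysis:
h(Degraded) = 0.3·0 + 0.4·h(Degraded) + 0.2·h(Idle) + 0.1·h(Running)
h(Idle) = 0.3·0 + 0.2·1 + 0.1·h(Degraded) + 0.2·h(Idle) + 0.2·h(Running)
h(Running) = 0.2·0 + 0.2·1 + 0.1·h(Degraded) + 0.4·h(Idle) + 0.1·h(Running)
Solving: h(Degraded) = 0.1943, h(Idle) = 0.3771, h(Running) = 0.4114.
Starting from Running, the probability is 0.4114.

0.4114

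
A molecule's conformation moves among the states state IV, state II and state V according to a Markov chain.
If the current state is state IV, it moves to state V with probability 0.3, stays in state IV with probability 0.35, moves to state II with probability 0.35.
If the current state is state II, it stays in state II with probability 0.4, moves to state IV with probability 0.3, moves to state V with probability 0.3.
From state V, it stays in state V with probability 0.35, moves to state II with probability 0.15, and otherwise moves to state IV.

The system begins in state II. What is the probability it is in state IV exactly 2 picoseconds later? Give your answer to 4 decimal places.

Sum over the intermediate state after 1 picosecond:
P = P(state II→state IV)·P(state IV→state IV) + P(state II→state II)·P(state II→state IV) + P(state II→state V)·P(state V→state IV)
  = 0.3×0.35 + 0.4×0.3 + 0.3×0.5
  = 0.1050 + 0.1200 + 0.1500 = 0.3750

0.3750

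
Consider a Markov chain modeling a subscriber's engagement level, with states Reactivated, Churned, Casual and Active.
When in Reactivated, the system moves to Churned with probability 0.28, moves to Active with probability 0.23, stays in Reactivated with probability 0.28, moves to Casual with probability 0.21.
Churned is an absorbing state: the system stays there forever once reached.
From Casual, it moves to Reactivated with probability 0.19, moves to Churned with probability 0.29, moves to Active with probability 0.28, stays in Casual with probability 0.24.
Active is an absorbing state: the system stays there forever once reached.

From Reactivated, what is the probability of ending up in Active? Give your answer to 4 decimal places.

0.4605

Let h(s) be the probability of absorption at Active starting from transient state s. Then h(Active) = 1 and h(Churned) = 0. By first-step analysis:
h(Reactivated) = 0.28·h(Reactivated) + 0.28·0 + 0.21·h(Casual) + 0.23·1
h(Casual) = 0.19·h(Reactivated) + 0.29·0 + 0.24·h(Casual) + 0.28·1
Solving: h(Reactivated) = 0.4605, h(Casual) = 0.4835.
Starting from Reactivated, the probability is 0.4605.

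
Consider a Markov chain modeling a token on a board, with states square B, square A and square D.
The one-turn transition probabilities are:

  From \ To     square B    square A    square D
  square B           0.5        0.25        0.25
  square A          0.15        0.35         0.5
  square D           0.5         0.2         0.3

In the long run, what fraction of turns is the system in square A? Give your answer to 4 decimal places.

Let the stationary distribution be π with π = πP and π_1 + π_2 + π_3 = 1.
π_1 = 0.5·π_1 + 0.15·π_2 + 0.5·π_3
π_2 = 0.25·π_1 + 0.35·π_2 + 0.2·π_3
Solving with the normalization constraint gives π = (0.4092, 0.2594, 0.3314).
So the stationary probability of square A is 0.2594.

0.2594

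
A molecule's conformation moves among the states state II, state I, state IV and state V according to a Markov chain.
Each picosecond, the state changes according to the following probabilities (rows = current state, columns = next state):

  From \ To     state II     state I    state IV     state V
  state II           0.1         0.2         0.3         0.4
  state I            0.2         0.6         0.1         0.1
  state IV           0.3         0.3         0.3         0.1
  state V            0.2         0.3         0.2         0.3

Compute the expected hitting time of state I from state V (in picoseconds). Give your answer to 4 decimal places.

Let t(s) be the expected number of picoseconds to first reach state I from state s, with t(state I) = 0. Conditioning on the first picosecond:
t(state II) = 1 + 0.1·t(state II) + 0.3·t(state IV) + 0.4·t(state V)
t(state IV) = 1 + 0.3·t(state II) + 0.3·t(state IV) + 0.1·t(state V)
t(state V) = 1 + 0.2·t(state II) + 0.2·t(state IV) + 0.3·t(state V)
Solving: t(state II) = 3.9051, t(state IV) = 3.6131, t(state V) = 3.5766.
Expected picoseconds from state V to state I: 3.5766.

3.5766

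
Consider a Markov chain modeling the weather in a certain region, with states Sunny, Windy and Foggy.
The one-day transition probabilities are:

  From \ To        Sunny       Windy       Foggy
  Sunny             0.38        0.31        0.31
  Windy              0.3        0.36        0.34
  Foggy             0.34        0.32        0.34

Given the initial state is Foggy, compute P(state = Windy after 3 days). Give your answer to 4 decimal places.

0.3298

Propagate the distribution vector 3 days from Foggy.
After 0 days: (0.0000, 0.0000, 1.0000)
After 1 day: (0.3400, 0.3200, 0.3400)
After 2 days: (0.3408, 0.3294, 0.3298)
After 3 days: (0.3405, 0.3298, 0.3298)
P(in Windy after 3 days) = 0.3298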